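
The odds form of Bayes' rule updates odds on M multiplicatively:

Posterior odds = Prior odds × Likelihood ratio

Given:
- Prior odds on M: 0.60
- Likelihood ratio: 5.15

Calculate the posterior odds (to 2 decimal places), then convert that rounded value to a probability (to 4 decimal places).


Step 1: Calculate posterior odds
Posterior odds = Prior odds × LR
               = 0.60 × 5.15
               = 3.09

Step 2: Convert to probability
P(M|E) = Posterior odds / (1 + Posterior odds)
       = 3.09 / (1 + 3.09)
       = 3.09 / 4.09
       = 0.7555

The evidence increased P(M) from 0.3750 to 0.7555.


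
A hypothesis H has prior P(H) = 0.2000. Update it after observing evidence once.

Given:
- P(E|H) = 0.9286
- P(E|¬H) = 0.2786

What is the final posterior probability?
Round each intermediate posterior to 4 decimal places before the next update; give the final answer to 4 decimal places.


Sequential Bayesian updating:

Initial prior: P(H) = 0.2000

Update 1:
  P(E) = 0.9286 × 0.2000 + 0.2786 × 0.8000 = 0.18572000 + 0.22288000 = 0.40860000
  P(H|E) = 0.18572000 / 0.40860000 = 0.4545

Final posterior: 0.4545


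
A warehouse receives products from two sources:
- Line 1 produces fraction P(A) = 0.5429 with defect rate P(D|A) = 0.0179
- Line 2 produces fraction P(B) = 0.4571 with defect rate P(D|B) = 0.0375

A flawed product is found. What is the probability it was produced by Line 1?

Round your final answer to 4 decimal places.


Let A = from Line 1, D = flawed

Given:
- P(A) = 0.5429, P(B) = 0.4571
- P(D|A) = 0.0179, P(D|B) = 0.0375

Step 1: Find P(D)
P(D) = P(D|A)P(A) + P(D|B)P(B)
     = 0.0179 × 0.5429 + 0.0375 × 0.4571
     = 0.00971791 + 0.01714125
     = 0.02685916

Step 2: Apply Bayes' theorem
P(A|D) = P(D|A)P(A) / P(D)
       = 0.00971791 / 0.02685916
       = 0.3618


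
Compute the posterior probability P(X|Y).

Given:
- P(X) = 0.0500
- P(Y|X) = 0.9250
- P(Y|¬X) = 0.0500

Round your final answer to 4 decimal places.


Bayes' theorem: P(X|Y) = P(Y|X) × P(X) / P(Y)

Step 1: Calculate P(Y) using law of total probability
P(Y) = P(Y|X)P(X) + P(Y|¬X)P(¬X)
     = 0.9250 × 0.0500 + 0.0500 × 0.9500
     = 0.04625000 + 0.04750000
     = 0.09375000

Step 2: Apply Bayes' theorem
P(X|Y) = P(Y|X) × P(X) / P(Y)
       = 0.04625000 / 0.09375000
       = 0.4933


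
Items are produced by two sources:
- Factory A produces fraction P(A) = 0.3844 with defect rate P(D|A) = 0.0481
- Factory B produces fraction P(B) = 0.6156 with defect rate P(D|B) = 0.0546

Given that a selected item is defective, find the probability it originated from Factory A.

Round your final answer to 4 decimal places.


Let A = from Factory A, D = defective

Given:
- P(A) = 0.3844, P(B) = 0.6156
- P(D|A) = 0.0481, P(D|B) = 0.0546

Step 1: Find P(D)
P(D) = P(D|A)P(A) + P(D|B)P(B)
     = 0.0481 × 0.3844 + 0.0546 × 0.6156
     = 0.01848964 + 0.03361176
     = 0.05210140

Step 2: Apply Bayes' theorem
P(A|D) = P(D|A)P(A) / P(D)
       = 0.01848964 / 0.05210140
       = 0.3549


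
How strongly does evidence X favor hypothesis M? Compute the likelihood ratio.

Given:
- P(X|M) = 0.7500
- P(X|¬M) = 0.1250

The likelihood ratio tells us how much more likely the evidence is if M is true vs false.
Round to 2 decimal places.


Likelihood Ratio (LR) = P(X|M) / P(X|¬M)

LR = 0.7500 / 0.1250
   = 6.00

The evidence is 6.00 times more likely if M is true than if M is false.
LR > 1, so observing X raises the odds in favor of M.


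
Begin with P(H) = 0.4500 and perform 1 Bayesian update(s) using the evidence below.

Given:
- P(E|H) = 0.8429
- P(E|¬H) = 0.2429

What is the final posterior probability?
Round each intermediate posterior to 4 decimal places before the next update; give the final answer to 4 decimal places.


Sequential Bayesian updating:

Initial prior: P(H) = 0.4500

Update 1:
  P(E) = 0.8429 × 0.4500 + 0.2429 × 0.5500 = 0.37930500 + 0.13359500 = 0.51290000
  P(H|E) = 0.37930500 / 0.51290000 = 0.7395

Final posterior: 0.7395


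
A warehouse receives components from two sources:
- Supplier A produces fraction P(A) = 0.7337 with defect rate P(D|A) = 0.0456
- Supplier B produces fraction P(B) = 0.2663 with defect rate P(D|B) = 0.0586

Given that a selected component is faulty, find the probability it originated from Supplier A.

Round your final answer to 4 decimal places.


Let A = from Supplier A, D = faulty

Given:
- P(A) = 0.7337, P(B) = 0.2663
- P(D|A) = 0.0456, P(D|B) = 0.0586

Step 1: Find P(D)
P(D) = P(D|A)P(A) + P(D|B)P(B)
     = 0.0456 × 0.7337 + 0.0586 × 0.2663
     = 0.03345672 + 0.01560518
     = 0.04906190

Step 2: Apply Bayes' theorem
P(A|D) = P(D|A)P(A) / P(D)
       = 0.03345672 / 0.04906190
       = 0.6819


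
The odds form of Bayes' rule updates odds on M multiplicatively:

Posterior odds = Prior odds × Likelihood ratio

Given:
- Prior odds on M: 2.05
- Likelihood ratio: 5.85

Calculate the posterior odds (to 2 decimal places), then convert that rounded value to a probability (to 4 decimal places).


Step 1: Calculate posterior odds
Posterior odds = Prior odds × LR
               = 2.05 × 5.85
               = 11.99

Step 2: Convert to probability
P(M|E) = Posterior odds / (1 + Posterior odds)
       = 11.99 / (1 + 11.99)
       = 11.99 / 12.99
       = 0.9230

The evidence increased P(M) from 0.6721 to 0.9230.


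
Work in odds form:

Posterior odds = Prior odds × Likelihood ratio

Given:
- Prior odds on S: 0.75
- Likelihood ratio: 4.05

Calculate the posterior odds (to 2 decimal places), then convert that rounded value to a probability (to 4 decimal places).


Step 1: Calculate posterior odds
Posterior odds = Prior odds × LR
               = 0.75 × 4.05
               = 3.04

Step 2: Convert to probability
P(S|E) = Posterior odds / (1 + Posterior odds)
       = 3.04 / (1 + 3.04)
       = 3.04 / 4.04
       = 0.7525

The evidence increased P(S) from 0.4286 to 0.7525.


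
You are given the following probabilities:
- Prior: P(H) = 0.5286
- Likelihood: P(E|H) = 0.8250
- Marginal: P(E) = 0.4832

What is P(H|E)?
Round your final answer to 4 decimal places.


Using Bayes' theorem:

P(H|E) = P(E|H) × P(H) / P(E)
       = 0.8250 × 0.5286 / 0.4832
       = 0.43609500 / 0.4832
       = 0.9025

The evidence strengthens our belief in H.
Prior: 0.5286 → Posterior: 0.9025


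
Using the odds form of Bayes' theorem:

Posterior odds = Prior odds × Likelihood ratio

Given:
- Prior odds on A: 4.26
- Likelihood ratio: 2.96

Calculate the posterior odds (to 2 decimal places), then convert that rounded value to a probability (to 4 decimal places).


Step 1: Calculate posterior odds
Posterior odds = Prior odds × LR
               = 4.26 × 2.96
               = 12.61

Step 2: Convert to probability
P(A|E) = Posterior odds / (1 + Posterior odds)
       = 12.61 / (1 + 12.61)
       = 12.61 / 13.61
       = 0.9265

The evidence increased P(A) from 0.8099 to 0.9265.


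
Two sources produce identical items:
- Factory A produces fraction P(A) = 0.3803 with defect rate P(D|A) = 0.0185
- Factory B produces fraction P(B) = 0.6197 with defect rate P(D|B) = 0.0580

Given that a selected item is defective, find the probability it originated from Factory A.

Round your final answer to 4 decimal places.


Let A = from Factory A, D = defective

Given:
- P(A) = 0.3803, P(B) = 0.6197
- P(D|A) = 0.0185, P(D|B) = 0.0580

Step 1: Find P(D)
P(D) = P(D|A)P(A) + P(D|B)P(B)
     = 0.0185 × 0.3803 + 0.0580 × 0.6197
     = 0.00703555 + 0.03594260
     = 0.04297815

Step 2: Apply Bayes' theorem
P(A|D) = P(D|A)P(A) / P(D)
       = 0.00703555 / 0.04297815
       = 0.1637


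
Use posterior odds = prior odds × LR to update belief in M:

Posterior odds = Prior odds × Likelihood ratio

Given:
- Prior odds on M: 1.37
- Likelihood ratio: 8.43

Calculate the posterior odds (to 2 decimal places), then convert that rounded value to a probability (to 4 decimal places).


Step 1: Calculate posterior odds
Posterior odds = Prior odds × LR
               = 1.37 × 8.43
               = 11.55

Step 2: Convert to probability
P(M|E) = Posterior odds / (1 + Posterior odds)
       = 11.55 / (1 + 11.55)
       = 11.55 / 12.55
       = 0.9203

The evidence increased P(M) from 0.5781 to 0.9203.


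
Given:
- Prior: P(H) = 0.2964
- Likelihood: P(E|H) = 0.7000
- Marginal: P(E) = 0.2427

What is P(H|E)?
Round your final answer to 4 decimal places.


Using Bayes' theorem:

P(H|E) = P(E|H) × P(H) / P(E)
       = 0.7000 × 0.2964 / 0.2427
       = 0.20748000 / 0.2427
       = 0.8549

The evidence strengthens our belief in H.
Prior: 0.2964 → Posterior: 0.8549


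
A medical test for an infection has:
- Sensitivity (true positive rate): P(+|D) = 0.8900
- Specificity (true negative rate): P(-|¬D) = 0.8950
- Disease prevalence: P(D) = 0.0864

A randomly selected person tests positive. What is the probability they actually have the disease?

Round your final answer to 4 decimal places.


Let D = has disease, + = positive test

Given:
- P(D) = 0.0864 (prevalence)
- P(+|D) = 0.8900 (sensitivity)
- P(-|¬D) = 0.8950 (specificity)
- P(+|¬D) = 0.1050 (false positive rate = 1 - specificity)

Step 1: Find P(+)
P(+) = P(+|D)P(D) + P(+|¬D)P(¬D)
     = 0.8900 × 0.0864 + 0.1050 × 0.9136
     = 0.07689600 + 0.09592800
     = 0.17282400

Step 2: Apply Bayes' theorem for P(D|+)
P(D|+) = P(+|D)P(D) / P(+)
       = 0.07689600 / 0.17282400
       = 0.4449


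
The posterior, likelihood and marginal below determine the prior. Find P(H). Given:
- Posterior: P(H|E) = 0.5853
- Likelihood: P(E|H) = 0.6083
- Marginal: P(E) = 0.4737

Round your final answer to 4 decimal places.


From Bayes' theorem: P(H|E) = P(E|H) × P(H) / P(E)

Rearranging for P(H):
P(H) = P(H|E) × P(E) / P(E|H)
     = 0.5853 × 0.4737 / 0.6083
     = 0.27725661 / 0.6083
     = 0.4558


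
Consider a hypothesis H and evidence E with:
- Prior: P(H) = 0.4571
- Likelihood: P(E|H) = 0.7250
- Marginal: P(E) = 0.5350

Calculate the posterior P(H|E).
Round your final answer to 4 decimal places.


Using Bayes' theorem:

P(H|E) = P(E|H) × P(H) / P(E)
       = 0.7250 × 0.4571 / 0.5350
       = 0.33139750 / 0.5350
       = 0.6194

The evidence strengthens our belief in H.
Prior: 0.4571 → Posterior: 0.6194


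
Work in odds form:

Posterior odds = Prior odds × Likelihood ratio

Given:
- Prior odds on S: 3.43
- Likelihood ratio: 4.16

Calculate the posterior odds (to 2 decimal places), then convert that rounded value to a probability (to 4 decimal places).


Step 1: Calculate posterior odds
Posterior odds = Prior odds × LR
               = 3.43 × 4.16
               = 14.27

Step 2: Convert to probability
P(S|E) = Posterior odds / (1 + Posterior odds)
       = 14.27 / (1 + 14.27)
       = 14.27 / 15.27
       = 0.9345

The evidence increased P(S) from 0.7743 to 0.9345.


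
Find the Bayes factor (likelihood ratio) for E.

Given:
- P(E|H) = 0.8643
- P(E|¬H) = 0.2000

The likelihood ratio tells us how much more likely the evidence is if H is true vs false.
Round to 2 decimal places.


Likelihood Ratio (LR) = P(E|H) / P(E|¬H)

LR = 0.8643 / 0.2000
   = 4.32

The evidence is 4.32 times more likely if H is true than if H is false.
LR > 1, so observing E raises the odds in favor of H.


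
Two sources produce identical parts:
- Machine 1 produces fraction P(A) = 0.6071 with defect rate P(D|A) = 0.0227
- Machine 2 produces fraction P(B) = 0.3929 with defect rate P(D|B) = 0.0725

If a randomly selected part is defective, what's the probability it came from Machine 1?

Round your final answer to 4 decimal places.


Let A = from Machine 1, D = defective

Given:
- P(A) = 0.6071, P(B) = 0.3929
- P(D|A) = 0.0227, P(D|B) = 0.0725

Step 1: Find P(D)
P(D) = P(D|A)P(A) + P(D|B)P(B)
     = 0.0227 × 0.6071 + 0.0725 × 0.3929
     = 0.01378117 + 0.02848525
     = 0.04226642

Step 2: Apply Bayes' theorem
P(A|D) = P(D|A)P(A) / P(D)
       = 0.01378117 / 0.04226642
       = 0.3261


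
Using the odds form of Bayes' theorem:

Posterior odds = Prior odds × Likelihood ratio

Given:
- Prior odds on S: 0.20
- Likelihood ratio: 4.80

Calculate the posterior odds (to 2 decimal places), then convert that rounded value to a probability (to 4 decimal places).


Step 1: Calculate posterior odds
Posterior odds = Prior odds × LR
               = 0.20 × 4.80
               = 0.96

Step 2: Convert to probability
P(S|E) = Posterior odds / (1 + Posterior odds)
       = 0.96 / (1 + 0.96)
       = 0.96 / 1.96
       = 0.4898

The evidence increased P(S) from 0.1667 to 0.4898.


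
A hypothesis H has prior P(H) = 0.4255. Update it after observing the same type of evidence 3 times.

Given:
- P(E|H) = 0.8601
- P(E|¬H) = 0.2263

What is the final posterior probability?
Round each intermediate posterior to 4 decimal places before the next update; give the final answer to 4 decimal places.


Sequential Bayesian updating:

Initial prior: P(H) = 0.4255

Update 1:
  P(E) = 0.8601 × 0.4255 + 0.2263 × 0.5745 = 0.36597255 + 0.13000935 = 0.49598190
  P(H|E) = 0.36597255 / 0.49598190 = 0.7379

Update 2:
  P(E) = 0.8601 × 0.7379 + 0.2263 × 0.2621 = 0.63466779 + 0.05931323 = 0.69398102
  P(H|E) = 0.63466779 / 0.69398102 = 0.9145

Update 3:
  P(E) = 0.8601 × 0.9145 + 0.2263 × 0.0855 = 0.78656145 + 0.01934865 = 0.80591010
  P(H|E) = 0.78656145 / 0.80591010 = 0.9760

Final posterior: 0.9760


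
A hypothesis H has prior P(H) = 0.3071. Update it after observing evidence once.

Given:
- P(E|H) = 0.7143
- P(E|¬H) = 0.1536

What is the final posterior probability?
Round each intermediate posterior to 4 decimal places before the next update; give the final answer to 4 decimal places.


Sequential Bayesian updating:

Initial prior: P(H) = 0.3071

Update 1:
  P(E) = 0.7143 × 0.3071 + 0.1536 × 0.6929 = 0.21936153 + 0.10642944 = 0.32579097
  P(H|E) = 0.21936153 / 0.32579097 = 0.6733

Final posterior: 0.6733


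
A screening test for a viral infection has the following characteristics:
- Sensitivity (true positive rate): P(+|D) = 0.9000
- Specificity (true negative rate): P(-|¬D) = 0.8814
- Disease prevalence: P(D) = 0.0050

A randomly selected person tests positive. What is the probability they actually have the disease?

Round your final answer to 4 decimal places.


Let D = has disease, + = positive test

Given:
- P(D) = 0.0050 (prevalence)
- P(+|D) = 0.9000 (sensitivity)
- P(-|¬D) = 0.8814 (specificity)
- P(+|¬D) = 0.1186 (false positive rate = 1 - specificity)

Step 1: Find P(+)
P(+) = P(+|D)P(D) + P(+|¬D)P(¬D)
     = 0.9000 × 0.0050 + 0.1186 × 0.9950
     = 0.00450000 + 0.11800700
     = 0.12250700

Step 2: Apply Bayes' theorem for P(D|+)
P(D|+) = P(+|D)P(D) / P(+)
       = 0.00450000 / 0.12250700
       = 0.0367


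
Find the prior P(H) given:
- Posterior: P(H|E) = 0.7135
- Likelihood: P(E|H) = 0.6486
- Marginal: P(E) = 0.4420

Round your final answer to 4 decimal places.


From Bayes' theorem: P(H|E) = P(E|H) × P(H) / P(E)

Rearranging for P(H):
P(H) = P(H|E) × P(E) / P(E|H)
     = 0.7135 × 0.4420 / 0.6486
     = 0.31536700 / 0.6486
     = 0.4862


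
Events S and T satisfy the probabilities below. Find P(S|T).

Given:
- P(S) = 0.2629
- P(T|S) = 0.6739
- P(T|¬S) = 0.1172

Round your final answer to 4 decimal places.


Bayes' theorem: P(S|T) = P(T|S) × P(S) / P(T)

Step 1: Calculate P(T) using law of total probability
P(T) = P(T|S)P(S) + P(T|¬S)P(¬S)
     = 0.6739 × 0.2629 + 0.1172 × 0.7371
     = 0.17716831 + 0.08638812
     = 0.26355643

Step 2: Apply Bayes' theorem
P(S|T) = P(T|S) × P(S) / P(T)
       = 0.17716831 / 0.26355643
       = 0.6722


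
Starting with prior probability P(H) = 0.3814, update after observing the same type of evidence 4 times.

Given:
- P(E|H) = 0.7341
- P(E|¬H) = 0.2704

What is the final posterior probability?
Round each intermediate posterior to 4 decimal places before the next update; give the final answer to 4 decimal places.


Sequential Bayesian updating:

Initial prior: P(H) = 0.3814

Update 1:
  P(E) = 0.7341 × 0.3814 + 0.2704 × 0.6186 = 0.27998574 + 0.16726944 = 0.44725518
  P(H|E) = 0.27998574 / 0.44725518 = 0.6260

Update 2:
  P(E) = 0.7341 × 0.6260 + 0.2704 × 0.3740 = 0.45954660 + 0.10112960 = 0.56067620
  P(H|E) = 0.45954660 / 0.56067620 = 0.8196

Update 3:
  P(E) = 0.7341 × 0.8196 + 0.2704 × 0.1804 = 0.60166836 + 0.04878016 = 0.65044852
  P(H|E) = 0.60166836 / 0.65044852 = 0.9250

Update 4:
  P(E) = 0.7341 × 0.9250 + 0.2704 × 0.0750 = 0.67904250 + 0.02028000 = 0.69932250
  P(H|E) = 0.67904250 / 0.69932250 = 0.9710

Final posterior: 0.9710


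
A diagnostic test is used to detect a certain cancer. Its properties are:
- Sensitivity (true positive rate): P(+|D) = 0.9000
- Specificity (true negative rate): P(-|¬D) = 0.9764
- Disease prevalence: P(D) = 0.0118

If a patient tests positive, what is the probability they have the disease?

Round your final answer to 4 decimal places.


Let D = has disease, + = positive test

Given:
- P(D) = 0.0118 (prevalence)
- P(+|D) = 0.9000 (sensitivity)
- P(-|¬D) = 0.9764 (specificity)
- P(+|¬D) = 0.0236 (false positive rate = 1 - specificity)

Step 1: Find P(+)
P(+) = P(+|D)P(D) + P(+|¬D)P(¬D)
     = 0.9000 × 0.0118 + 0.0236 × 0.9882
     = 0.01062000 + 0.02332152
     = 0.03394152

Step 2: Apply Bayes' theorem for P(D|+)
P(D|+) = P(+|D)P(D) / P(+)
       = 0.01062000 / 0.03394152
       = 0.3129


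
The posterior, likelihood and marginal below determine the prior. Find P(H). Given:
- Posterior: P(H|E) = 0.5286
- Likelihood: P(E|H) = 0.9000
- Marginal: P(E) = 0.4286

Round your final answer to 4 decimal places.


From Bayes' theorem: P(H|E) = P(E|H) × P(H) / P(E)

Rearranging for P(H):
P(H) = P(H|E) × P(E) / P(E|H)
     = 0.5286 × 0.4286 / 0.9000
     = 0.22655796 / 0.9000
     = 0.2517


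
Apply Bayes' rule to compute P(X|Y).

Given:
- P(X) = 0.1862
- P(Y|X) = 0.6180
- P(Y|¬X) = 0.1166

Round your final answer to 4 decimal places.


Bayes' theorem: P(X|Y) = P(Y|X) × P(X) / P(Y)

Step 1: Calculate P(Y) using law of total probability
P(Y) = P(Y|X)P(X) + P(Y|¬X)P(¬X)
     = 0.6180 × 0.1862 + 0.1166 × 0.8138
     = 0.11507160 + 0.09488908
     = 0.20996068

Step 2: Apply Bayes' theorem
P(X|Y) = P(Y|X) × P(X) / P(Y)
       = 0.11507160 / 0.20996068
       = 0.5481


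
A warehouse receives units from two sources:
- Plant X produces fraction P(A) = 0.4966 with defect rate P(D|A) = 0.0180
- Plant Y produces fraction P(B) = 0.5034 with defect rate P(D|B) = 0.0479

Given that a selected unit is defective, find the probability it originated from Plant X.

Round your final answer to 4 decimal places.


Let A = from Plant X, D = defective

Given:
- P(A) = 0.4966, P(B) = 0.5034
- P(D|A) = 0.0180, P(D|B) = 0.0479

Step 1: Find P(D)
P(D) = P(D|A)P(A) + P(D|B)P(B)
     = 0.0180 × 0.4966 + 0.0479 × 0.5034
     = 0.00893880 + 0.02411286
     = 0.03305166

Step 2: Apply Bayes' theorem
P(A|D) = P(D|A)P(A) / P(D)
       = 0.00893880 / 0.03305166
       = 0.2704


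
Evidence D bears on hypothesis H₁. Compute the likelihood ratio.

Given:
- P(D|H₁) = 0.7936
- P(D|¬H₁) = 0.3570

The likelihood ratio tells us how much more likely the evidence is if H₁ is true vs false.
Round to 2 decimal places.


Likelihood Ratio (LR) = P(D|H₁) / P(D|¬H₁)

LR = 0.7936 / 0.3570
   = 2.22

The evidence is 2.22 times more likely if H₁ is true than if H₁ is false.
Because LR exceeds 1, D is evidence for H₁.


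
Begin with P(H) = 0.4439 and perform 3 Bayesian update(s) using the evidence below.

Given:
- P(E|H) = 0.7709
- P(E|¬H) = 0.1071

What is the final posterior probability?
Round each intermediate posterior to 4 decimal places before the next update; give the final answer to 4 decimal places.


Sequential Bayesian updating:

Initial prior: P(H) = 0.4439

Update 1:
  P(E) = 0.7709 × 0.4439 + 0.1071 × 0.5561 = 0.34220251 + 0.05955831 = 0.40176082
  P(H|E) = 0.34220251 / 0.40176082 = 0.8518

Update 2:
  P(E) = 0.7709 × 0.8518 + 0.1071 × 0.1482 = 0.65665262 + 0.01587222 = 0.67252484
  P(H|E) = 0.65665262 / 0.67252484 = 0.9764

Update 3:
  P(E) = 0.7709 × 0.9764 + 0.1071 × 0.0236 = 0.75270676 + 0.00252756 = 0.75523432
  P(H|E) = 0.75270676 / 0.75523432 = 0.9967

Final posterior: 0.9967


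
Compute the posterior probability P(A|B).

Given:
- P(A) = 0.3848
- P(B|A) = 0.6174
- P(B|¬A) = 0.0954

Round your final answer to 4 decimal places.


Bayes' theorem: P(A|B) = P(B|A) × P(A) / P(B)

Step 1: Calculate P(B) using law of total probability
P(B) = P(B|A)P(A) + P(B|¬A)P(¬A)
     = 0.6174 × 0.3848 + 0.0954 × 0.6152
     = 0.23757552 + 0.05869008
     = 0.29626560

Step 2: Apply Bayes' theorem
P(A|B) = P(B|A) × P(A) / P(B)
       = 0.23757552 / 0.29626560
       = 0.8019


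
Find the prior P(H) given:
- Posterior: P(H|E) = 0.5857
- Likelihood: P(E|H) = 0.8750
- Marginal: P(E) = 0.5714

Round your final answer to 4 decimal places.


From Bayes' theorem: P(H|E) = P(E|H) × P(H) / P(E)

Rearranging for P(H):
P(H) = P(H|E) × P(E) / P(E|H)
     = 0.5857 × 0.5714 / 0.8750
     = 0.33466898 / 0.8750
     = 0.3825


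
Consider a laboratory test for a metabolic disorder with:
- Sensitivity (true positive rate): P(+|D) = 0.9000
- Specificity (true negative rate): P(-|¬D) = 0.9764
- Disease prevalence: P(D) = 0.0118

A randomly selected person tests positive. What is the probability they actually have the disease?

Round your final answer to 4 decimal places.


Let D = has disease, + = positive test

Given:
- P(D) = 0.0118 (prevalence)
- P(+|D) = 0.9000 (sensitivity)
- P(-|¬D) = 0.9764 (specificity)
- P(+|¬D) = 0.0236 (false positive rate = 1 - specificity)

Step 1: Find P(+)
P(+) = P(+|D)P(D) + P(+|¬D)P(¬D)
     = 0.9000 × 0.0118 + 0.0236 × 0.9882
     = 0.01062000 + 0.02332152
     = 0.03394152

Step 2: Apply Bayes' theorem for P(D|+)
P(D|+) = P(+|D)P(D) / P(+)
       = 0.01062000 / 0.03394152
       = 0.3129


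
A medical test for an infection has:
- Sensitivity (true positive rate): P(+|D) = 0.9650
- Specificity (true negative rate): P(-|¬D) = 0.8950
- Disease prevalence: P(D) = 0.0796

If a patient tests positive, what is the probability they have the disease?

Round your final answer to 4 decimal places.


Let D = has disease, + = positive test

Given:
- P(D) = 0.0796 (prevalence)
- P(+|D) = 0.9650 (sensitivity)
- P(-|¬D) = 0.8950 (specificity)
- P(+|¬D) = 0.1050 (false positive rate = 1 - specificity)

Step 1: Find P(+)
P(+) = P(+|D)P(D) + P(+|¬D)P(¬D)
     = 0.9650 × 0.0796 + 0.1050 × 0.9204
     = 0.07681400 + 0.09664200
     = 0.17345600

Step 2: Apply Bayes' theorem for P(D|+)
P(D|+) = P(+|D)P(D) / P(+)
       = 0.07681400 / 0.17345600
       = 0.4428


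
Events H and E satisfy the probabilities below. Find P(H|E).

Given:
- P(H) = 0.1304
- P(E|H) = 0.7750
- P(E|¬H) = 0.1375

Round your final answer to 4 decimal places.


Bayes' theorem: P(H|E) = P(E|H) × P(H) / P(E)

Step 1: Calculate P(E) using law of total probability
P(E) = P(E|H)P(H) + P(E|¬H)P(¬H)
     = 0.7750 × 0.1304 + 0.1375 × 0.8696
     = 0.10106000 + 0.11957000
     = 0.22063000

Step 2: Apply Bayes' theorem
P(H|E) = P(E|H) × P(H) / P(E)
       = 0.10106000 / 0.22063000
       = 0.4581


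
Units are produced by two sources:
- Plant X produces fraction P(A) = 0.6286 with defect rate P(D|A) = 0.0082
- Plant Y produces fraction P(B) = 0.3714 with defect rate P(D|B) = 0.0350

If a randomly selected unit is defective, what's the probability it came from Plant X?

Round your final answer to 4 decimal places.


Let A = from Plant X, D = defective

Given:
- P(A) = 0.6286, P(B) = 0.3714
- P(D|A) = 0.0082, P(D|B) = 0.0350

Step 1: Find P(D)
P(D) = P(D|A)P(A) + P(D|B)P(B)
     = 0.0082 × 0.6286 + 0.0350 × 0.3714
     = 0.00515452 + 0.01299900
     = 0.01815352

Step 2: Apply Bayes' theorem
P(A|D) = P(D|A)P(A) / P(D)
       = 0.00515452 / 0.01815352
       = 0.2839


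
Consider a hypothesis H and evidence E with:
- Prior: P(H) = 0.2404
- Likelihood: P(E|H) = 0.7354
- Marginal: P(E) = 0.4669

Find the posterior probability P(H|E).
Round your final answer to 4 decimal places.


Using Bayes' theorem:

P(H|E) = P(E|H) × P(H) / P(E)
       = 0.7354 × 0.2404 / 0.4669
       = 0.17679016 / 0.4669
       = 0.3786

The evidence strengthens our belief in H.
Prior: 0.2404 → Posterior: 0.3786


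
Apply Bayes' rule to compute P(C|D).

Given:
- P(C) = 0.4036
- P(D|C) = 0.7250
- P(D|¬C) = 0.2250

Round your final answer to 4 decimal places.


Bayes' theorem: P(C|D) = P(D|C) × P(C) / P(D)

Step 1: Calculate P(D) using law of total probability
P(D) = P(D|C)P(C) + P(D|¬C)P(¬C)
     = 0.7250 × 0.4036 + 0.2250 × 0.5964
     = 0.29261000 + 0.13419000
     = 0.42680000

Step 2: Apply Bayes' theorem
P(C|D) = P(D|C) × P(C) / P(D)
       = 0.29261000 / 0.42680000
       = 0.6856


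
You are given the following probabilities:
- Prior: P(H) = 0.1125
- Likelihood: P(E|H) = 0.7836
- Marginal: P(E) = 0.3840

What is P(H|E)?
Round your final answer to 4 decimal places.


Using Bayes' theorem:

P(H|E) = P(E|H) × P(H) / P(E)
       = 0.7836 × 0.1125 / 0.3840
       = 0.08815500 / 0.3840
       = 0.2296

The evidence strengthens our belief in H.
Prior: 0.1125 → Posterior: 0.2296


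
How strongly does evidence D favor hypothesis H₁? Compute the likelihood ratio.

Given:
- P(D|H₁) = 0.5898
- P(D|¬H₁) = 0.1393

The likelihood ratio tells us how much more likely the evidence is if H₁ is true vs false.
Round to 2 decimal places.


Likelihood Ratio (LR) = P(D|H₁) / P(D|¬H₁)

LR = 0.5898 / 0.1393
   = 4.23

The evidence is 4.23 times more likely if H₁ is true than if H₁ is false.
LR > 1, so observing D raises the odds in favor of H₁.


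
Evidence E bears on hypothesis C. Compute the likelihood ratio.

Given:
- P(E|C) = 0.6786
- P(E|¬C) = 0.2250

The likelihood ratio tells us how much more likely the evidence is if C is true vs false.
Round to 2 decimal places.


Likelihood Ratio (LR) = P(E|C) / P(E|¬C)

LR = 0.6786 / 0.2250
   = 3.02

The evidence is 3.02 times more likely if C is true than if C is false.
LR > 1, so observing E raises the odds in favor of C.


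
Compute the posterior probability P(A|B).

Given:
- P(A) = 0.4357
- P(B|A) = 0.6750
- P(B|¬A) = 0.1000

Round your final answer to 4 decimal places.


Bayes' theorem: P(A|B) = P(B|A) × P(A) / P(B)

Step 1: Calculate P(B) using law of total probability
P(B) = P(B|A)P(A) + P(B|¬A)P(¬A)
     = 0.6750 × 0.4357 + 0.1000 × 0.5643
     = 0.29409750 + 0.05643000
     = 0.35052750

Step 2: Apply Bayes' theorem
P(A|B) = P(B|A) × P(A) / P(B)
       = 0.29409750 / 0.35052750
       = 0.8390


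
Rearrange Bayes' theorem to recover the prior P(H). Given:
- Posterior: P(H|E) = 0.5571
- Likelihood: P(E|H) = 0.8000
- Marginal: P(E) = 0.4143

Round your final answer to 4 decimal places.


From Bayes' theorem: P(H|E) = P(E|H) × P(H) / P(E)

Rearranging for P(H):
P(H) = P(H|E) × P(E) / P(E|H)
     = 0.5571 × 0.4143 / 0.8000
     = 0.23080653 / 0.8000
     = 0.2885


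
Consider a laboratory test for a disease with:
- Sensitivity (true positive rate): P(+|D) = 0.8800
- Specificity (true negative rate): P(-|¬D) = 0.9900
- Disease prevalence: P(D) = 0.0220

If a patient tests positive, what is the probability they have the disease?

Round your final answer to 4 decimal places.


Let D = has disease, + = positive test

Given:
- P(D) = 0.0220 (prevalence)
- P(+|D) = 0.8800 (sensitivity)
- P(-|¬D) = 0.9900 (specificity)
- P(+|¬D) = 0.0100 (false positive rate = 1 - specificity)

Step 1: Find P(+)
P(+) = P(+|D)P(D) + P(+|¬D)P(¬D)
     = 0.8800 × 0.0220 + 0.0100 × 0.9780
     = 0.01936000 + 0.00978000
     = 0.02914000

Step 2: Apply Bayes' theorem for P(D|+)
P(D|+) = P(+|D)P(D) / P(+)
       = 0.01936000 / 0.02914000
       = 0.6644


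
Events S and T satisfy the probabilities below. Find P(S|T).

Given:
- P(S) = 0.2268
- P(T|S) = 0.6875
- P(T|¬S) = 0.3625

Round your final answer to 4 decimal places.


Bayes' theorem: P(S|T) = P(T|S) × P(S) / P(T)

Step 1: Calculate P(T) using law of total probability
P(T) = P(T|S)P(S) + P(T|¬S)P(¬S)
     = 0.6875 × 0.2268 + 0.3625 × 0.7732
     = 0.15592500 + 0.28028500
     = 0.43621000

Step 2: Apply Bayes' theorem
P(S|T) = P(T|S) × P(S) / P(T)
       = 0.15592500 / 0.43621000
       = 0.3575


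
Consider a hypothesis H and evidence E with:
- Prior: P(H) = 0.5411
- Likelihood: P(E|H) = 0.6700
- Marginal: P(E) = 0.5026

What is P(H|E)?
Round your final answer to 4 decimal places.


Using Bayes' theorem:

P(H|E) = P(E|H) × P(H) / P(E)
       = 0.6700 × 0.5411 / 0.5026
       = 0.36253700 / 0.5026
       = 0.7213

The evidence strengthens our belief in H.
Prior: 0.5411 → Posterior: 0.7213


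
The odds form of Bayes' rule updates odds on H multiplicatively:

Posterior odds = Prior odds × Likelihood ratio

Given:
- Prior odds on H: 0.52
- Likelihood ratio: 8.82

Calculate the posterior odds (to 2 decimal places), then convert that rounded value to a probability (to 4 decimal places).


Step 1: Calculate posterior odds
Posterior odds = Prior odds × LR
               = 0.52 × 8.82
               = 4.59

Step 2: Convert to probability
P(H|E) = Posterior odds / (1 + Posterior odds)
       = 4.59 / (1 + 4.59)
       = 4.59 / 5.59
       = 0.8211

The evidence increased P(H) from 0.3421 to 0.8211.


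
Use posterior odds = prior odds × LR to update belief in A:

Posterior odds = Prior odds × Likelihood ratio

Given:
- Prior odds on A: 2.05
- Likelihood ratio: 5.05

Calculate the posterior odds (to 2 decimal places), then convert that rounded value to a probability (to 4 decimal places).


Step 1: Calculate posterior odds
Posterior odds = Prior odds × LR
               = 2.05 × 5.05
               = 10.35

Step 2: Convert to probability
P(A|E) = Posterior odds / (1 + Posterior odds)
       = 10.35 / (1 + 10.35)
       = 10.35 / 11.35
       = 0.9119

The evidence increased P(A) from 0.6721 to 0.9119.


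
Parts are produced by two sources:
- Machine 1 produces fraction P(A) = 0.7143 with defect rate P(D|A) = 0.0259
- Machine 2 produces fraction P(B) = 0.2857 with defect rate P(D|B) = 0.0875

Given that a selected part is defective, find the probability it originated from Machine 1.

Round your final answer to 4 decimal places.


Let A = from Machine 1, D = defective

Given:
- P(A) = 0.7143, P(B) = 0.2857
- P(D|A) = 0.0259, P(D|B) = 0.0875

Step 1: Find P(D)
P(D) = P(D|A)P(A) + P(D|B)P(B)
     = 0.0259 × 0.7143 + 0.0875 × 0.2857
     = 0.01850037 + 0.02499875
     = 0.04349912

Step 2: Apply Bayes' theorem
P(A|D) = P(D|A)P(A) / P(D)
       = 0.01850037 / 0.04349912
       = 0.4253


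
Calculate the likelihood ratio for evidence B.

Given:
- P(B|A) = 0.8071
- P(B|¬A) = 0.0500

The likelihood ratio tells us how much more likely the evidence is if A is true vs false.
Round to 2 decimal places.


Likelihood Ratio (LR) = P(B|A) / P(B|¬A)

LR = 0.8071 / 0.0500
   = 16.14

The evidence is 16.14 times more likely if A is true than if A is false.
Since LR > 1, the evidence supports A over ¬A.


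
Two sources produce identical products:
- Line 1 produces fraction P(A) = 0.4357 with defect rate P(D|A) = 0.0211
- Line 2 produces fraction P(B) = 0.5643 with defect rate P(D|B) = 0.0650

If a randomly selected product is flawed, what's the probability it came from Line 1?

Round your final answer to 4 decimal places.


Let A = from Line 1, D = flawed

Given:
- P(A) = 0.4357, P(B) = 0.5643
- P(D|A) = 0.0211, P(D|B) = 0.0650

Step 1: Find P(D)
P(D) = P(D|A)P(A) + P(D|B)P(B)
     = 0.0211 × 0.4357 + 0.0650 × 0.5643
     = 0.00919327 + 0.03667950
     = 0.04587277

Step 2: Apply Bayes' theorem
P(A|D) = P(D|A)P(A) / P(D)
       = 0.00919327 / 0.04587277
       = 0.2004


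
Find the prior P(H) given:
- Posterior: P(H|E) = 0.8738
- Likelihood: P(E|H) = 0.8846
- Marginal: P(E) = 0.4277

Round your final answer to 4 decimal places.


From Bayes' theorem: P(H|E) = P(E|H) × P(H) / P(E)

Rearranging for P(H):
P(H) = P(H|E) × P(E) / P(E|H)
     = 0.8738 × 0.4277 / 0.8846
     = 0.37372426 / 0.8846
     = 0.4225


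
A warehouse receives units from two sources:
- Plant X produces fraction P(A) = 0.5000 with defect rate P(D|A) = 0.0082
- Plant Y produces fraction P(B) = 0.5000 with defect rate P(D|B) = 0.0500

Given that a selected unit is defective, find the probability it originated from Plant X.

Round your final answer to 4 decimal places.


Let A = from Plant X, D = defective

Given:
- P(A) = 0.5000, P(B) = 0.5000
- P(D|A) = 0.0082, P(D|B) = 0.0500

Step 1: Find P(D)
P(D) = P(D|A)P(A) + P(D|B)P(B)
     = 0.0082 × 0.5000 + 0.0500 × 0.5000
     = 0.00410000 + 0.02500000
     = 0.02910000

Step 2: Apply Bayes' theorem
P(A|D) = P(D|A)P(A) / P(D)
       = 0.00410000 / 0.02910000
       = 0.1409


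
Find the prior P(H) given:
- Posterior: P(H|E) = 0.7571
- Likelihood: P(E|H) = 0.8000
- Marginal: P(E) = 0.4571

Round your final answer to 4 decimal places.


From Bayes' theorem: P(H|E) = P(E|H) × P(H) / P(E)

Rearranging for P(H):
P(H) = P(H|E) × P(E) / P(E|H)
     = 0.7571 × 0.4571 / 0.8000
     = 0.34607041 / 0.8000
     = 0.4326


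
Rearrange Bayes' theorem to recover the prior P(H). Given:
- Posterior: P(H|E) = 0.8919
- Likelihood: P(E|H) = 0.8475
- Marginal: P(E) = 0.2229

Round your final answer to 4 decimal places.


From Bayes' theorem: P(H|E) = P(E|H) × P(H) / P(E)

Rearranging for P(H):
P(H) = P(H|E) × P(E) / P(E|H)
     = 0.8919 × 0.2229 / 0.8475
     = 0.19880451 / 0.8475
     = 0.2346


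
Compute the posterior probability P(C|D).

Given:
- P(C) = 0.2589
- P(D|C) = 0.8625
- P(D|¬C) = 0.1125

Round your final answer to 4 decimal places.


Bayes' theorem: P(C|D) = P(D|C) × P(C) / P(D)

Step 1: Calculate P(D) using law of total probability
P(D) = P(D|C)P(C) + P(D|¬C)P(¬C)
     = 0.8625 × 0.2589 + 0.1125 × 0.7411
     = 0.22330125 + 0.08337375
     = 0.30667500

Step 2: Apply Bayes' theorem
P(C|D) = P(D|C) × P(C) / P(D)
       = 0.22330125 / 0.30667500
       = 0.7281


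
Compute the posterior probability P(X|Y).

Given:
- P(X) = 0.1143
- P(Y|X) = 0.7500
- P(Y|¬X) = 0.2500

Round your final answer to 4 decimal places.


Bayes' theorem: P(X|Y) = P(Y|X) × P(X) / P(Y)

Step 1: Calculate P(Y) using law of total probability
P(Y) = P(Y|X)P(X) + P(Y|¬X)P(¬X)
     = 0.7500 × 0.1143 + 0.2500 × 0.8857
     = 0.08572500 + 0.22142500
     = 0.30715000

Step 2: Apply Bayes' theorem
P(X|Y) = P(Y|X) × P(X) / P(Y)
       = 0.08572500 / 0.30715000
       = 0.2791


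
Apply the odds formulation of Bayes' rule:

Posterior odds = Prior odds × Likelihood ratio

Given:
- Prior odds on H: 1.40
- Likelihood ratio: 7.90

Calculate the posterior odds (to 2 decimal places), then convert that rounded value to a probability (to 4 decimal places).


Step 1: Calculate posterior odds
Posterior odds = Prior odds × LR
               = 1.40 × 7.90
               = 11.06

Step 2: Convert to probability
P(H|E) = Posterior odds / (1 + Posterior odds)
       = 11.06 / (1 + 11.06)
       = 11.06 / 12.06
       = 0.9171

The evidence increased P(H) from 0.5833 to 0.9171.


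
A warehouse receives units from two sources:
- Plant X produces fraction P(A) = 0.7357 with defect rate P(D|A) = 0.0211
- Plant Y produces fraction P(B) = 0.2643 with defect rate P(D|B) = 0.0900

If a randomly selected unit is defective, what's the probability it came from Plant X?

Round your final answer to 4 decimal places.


Let A = from Plant X, D = defective

Given:
- P(A) = 0.7357, P(B) = 0.2643
- P(D|A) = 0.0211, P(D|B) = 0.0900

Step 1: Find P(D)
P(D) = P(D|A)P(A) + P(D|B)P(B)
     = 0.0211 × 0.7357 + 0.0900 × 0.2643
     = 0.01552327 + 0.02378700
     = 0.03931027

Step 2: Apply Bayes' theorem
P(A|D) = P(D|A)P(A) / P(D)
       = 0.01552327 / 0.03931027
       = 0.3949


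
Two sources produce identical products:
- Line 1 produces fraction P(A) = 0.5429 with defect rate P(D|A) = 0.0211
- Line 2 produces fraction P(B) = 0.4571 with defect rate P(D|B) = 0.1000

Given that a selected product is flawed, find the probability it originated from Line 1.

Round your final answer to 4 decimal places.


Let A = from Line 1, D = flawed

Given:
- P(A) = 0.5429, P(B) = 0.4571
- P(D|A) = 0.0211, P(D|B) = 0.1000

Step 1: Find P(D)
P(D) = P(D|A)P(A) + P(D|B)P(B)
     = 0.0211 × 0.5429 + 0.1000 × 0.4571
     = 0.01145519 + 0.04571000
     = 0.05716519

Step 2: Apply Bayes' theorem
P(A|D) = P(D|A)P(A) / P(D)
       = 0.01145519 / 0.05716519
       = 0.2004


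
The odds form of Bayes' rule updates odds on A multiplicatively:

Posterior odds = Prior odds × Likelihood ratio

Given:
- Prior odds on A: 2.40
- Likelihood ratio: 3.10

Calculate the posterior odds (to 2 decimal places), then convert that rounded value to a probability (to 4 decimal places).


Step 1: Calculate posterior odds
Posterior odds = Prior odds × LR
               = 2.40 × 3.10
               = 7.44

Step 2: Convert to probability
P(A|E) = Posterior odds / (1 + Posterior odds)
       = 7.44 / (1 + 7.44)
       = 7.44 / 8.44
       = 0.8815

The evidence increased P(A) from 0.7059 to 0.8815.


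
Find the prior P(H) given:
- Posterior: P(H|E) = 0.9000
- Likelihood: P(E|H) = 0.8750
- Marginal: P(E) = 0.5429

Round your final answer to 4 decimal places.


From Bayes' theorem: P(H|E) = P(E|H) × P(H) / P(E)

Rearranging for P(H):
P(H) = P(H|E) × P(E) / P(E|H)
     = 0.9000 × 0.5429 / 0.8750
     = 0.48861000 / 0.8750
     = 0.5584


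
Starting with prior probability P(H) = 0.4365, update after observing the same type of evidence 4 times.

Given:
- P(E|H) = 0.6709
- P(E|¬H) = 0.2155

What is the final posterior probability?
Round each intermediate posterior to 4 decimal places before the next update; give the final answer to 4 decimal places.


Sequential Bayesian updating:

Initial prior: P(H) = 0.4365

Update 1:
  P(E) = 0.6709 × 0.4365 + 0.2155 × 0.5635 = 0.29284785 + 0.12143425 = 0.41428210
  P(H|E) = 0.29284785 / 0.41428210 = 0.7069

Update 2:
  P(E) = 0.6709 × 0.7069 + 0.2155 × 0.2931 = 0.47425921 + 0.06316305 = 0.53742226
  P(H|E) = 0.47425921 / 0.53742226 = 0.8825

Update 3:
  P(E) = 0.6709 × 0.8825 + 0.2155 × 0.1175 = 0.59206925 + 0.02532125 = 0.61739050
  P(H|E) = 0.59206925 / 0.61739050 = 0.9590

Update 4:
  P(E) = 0.6709 × 0.9590 + 0.2155 × 0.0410 = 0.64339310 + 0.00883550 = 0.65222860
  P(H|E) = 0.64339310 / 0.65222860 = 0.9865

Final posterior: 0.9865


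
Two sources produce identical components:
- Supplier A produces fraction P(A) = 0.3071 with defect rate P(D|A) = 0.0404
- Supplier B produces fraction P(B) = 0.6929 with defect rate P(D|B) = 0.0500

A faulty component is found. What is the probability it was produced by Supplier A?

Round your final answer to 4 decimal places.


Let A = from Supplier A, D = faulty

Given:
- P(A) = 0.3071, P(B) = 0.6929
- P(D|A) = 0.0404, P(D|B) = 0.0500

Step 1: Find P(D)
P(D) = P(D|A)P(A) + P(D|B)P(B)
     = 0.0404 × 0.3071 + 0.0500 × 0.6929
     = 0.01240684 + 0.03464500
     = 0.04705184

Step 2: Apply Bayes' theorem
P(A|D) = P(D|A)P(A) / P(D)
       = 0.01240684 / 0.04705184
       = 0.2637


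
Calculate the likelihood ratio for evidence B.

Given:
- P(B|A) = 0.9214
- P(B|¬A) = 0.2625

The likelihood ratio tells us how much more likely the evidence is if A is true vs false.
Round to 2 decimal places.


Likelihood Ratio (LR) = P(B|A) / P(B|¬A)

LR = 0.9214 / 0.2625
   = 3.51

The evidence is 3.51 times more likely if A is true than if A is false.
Since LR > 1, the evidence supports A over ¬A.


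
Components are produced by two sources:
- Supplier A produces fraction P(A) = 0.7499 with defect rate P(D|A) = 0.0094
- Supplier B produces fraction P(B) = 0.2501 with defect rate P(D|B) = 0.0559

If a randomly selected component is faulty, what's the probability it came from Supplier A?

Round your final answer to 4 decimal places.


Let A = from Supplier A, D = faulty

Given:
- P(A) = 0.7499, P(B) = 0.2501
- P(D|A) = 0.0094, P(D|B) = 0.0559

Step 1: Find P(D)
P(D) = P(D|A)P(A) + P(D|B)P(B)
     = 0.0094 × 0.7499 + 0.0559 × 0.2501
     = 0.00704906 + 0.01398059
     = 0.02102965

Step 2: Apply Bayes' theorem
P(A|D) = P(D|A)P(A) / P(D)
       = 0.00704906 / 0.02102965
       = 0.3352
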